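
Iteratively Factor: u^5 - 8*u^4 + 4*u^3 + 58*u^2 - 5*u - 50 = (u + 1)*(u^4 - 9*u^3 + 13*u^2 + 45*u - 50) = (u - 5)*(u + 1)*(u^3 - 4*u^2 - 7*u + 10) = (u - 5)*(u + 1)*(u + 2)*(u^2 - 6*u + 5) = (u - 5)^2*(u + 1)*(u + 2)*(u - 1)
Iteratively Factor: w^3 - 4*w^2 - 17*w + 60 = (w + 4)*(w^2 - 8*w + 15) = (w - 5)*(w + 4)*(w - 3)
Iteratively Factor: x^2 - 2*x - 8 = (x - 4)*(x + 2)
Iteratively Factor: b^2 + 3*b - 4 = (b + 4)*(b - 1)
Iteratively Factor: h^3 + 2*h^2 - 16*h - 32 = (h - 4)*(h^2 + 6*h + 8) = (h - 4)*(h + 2)*(h + 4)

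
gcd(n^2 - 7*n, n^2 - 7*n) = n^2 - 7*n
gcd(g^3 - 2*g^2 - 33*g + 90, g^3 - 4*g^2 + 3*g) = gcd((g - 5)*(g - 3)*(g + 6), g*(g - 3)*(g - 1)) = g - 3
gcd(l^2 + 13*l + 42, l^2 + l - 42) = l + 7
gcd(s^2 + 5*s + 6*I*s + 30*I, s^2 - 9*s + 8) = 1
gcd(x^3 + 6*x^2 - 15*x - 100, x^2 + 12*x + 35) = x + 5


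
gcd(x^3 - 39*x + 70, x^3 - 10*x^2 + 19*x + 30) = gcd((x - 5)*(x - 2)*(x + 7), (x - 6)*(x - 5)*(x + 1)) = x - 5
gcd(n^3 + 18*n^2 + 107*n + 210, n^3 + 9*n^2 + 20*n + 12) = n + 6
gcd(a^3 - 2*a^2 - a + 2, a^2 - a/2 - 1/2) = a - 1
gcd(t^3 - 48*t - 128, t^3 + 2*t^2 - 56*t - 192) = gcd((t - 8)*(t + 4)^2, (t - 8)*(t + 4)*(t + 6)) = t^2 - 4*t - 32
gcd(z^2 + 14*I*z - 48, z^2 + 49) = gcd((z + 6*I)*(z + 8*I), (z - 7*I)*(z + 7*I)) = 1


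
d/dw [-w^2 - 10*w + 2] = -2*w - 10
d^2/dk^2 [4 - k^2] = -2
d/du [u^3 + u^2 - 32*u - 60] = 3*u^2 + 2*u - 32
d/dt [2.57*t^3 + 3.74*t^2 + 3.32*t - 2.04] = 7.71*t^2 + 7.48*t + 3.32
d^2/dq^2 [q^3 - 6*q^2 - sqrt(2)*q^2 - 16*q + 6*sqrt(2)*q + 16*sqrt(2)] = 6*q - 12 - 2*sqrt(2)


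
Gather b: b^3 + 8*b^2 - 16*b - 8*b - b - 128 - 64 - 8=b^3 + 8*b^2 - 25*b - 200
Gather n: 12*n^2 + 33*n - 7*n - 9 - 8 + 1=12*n^2 + 26*n - 16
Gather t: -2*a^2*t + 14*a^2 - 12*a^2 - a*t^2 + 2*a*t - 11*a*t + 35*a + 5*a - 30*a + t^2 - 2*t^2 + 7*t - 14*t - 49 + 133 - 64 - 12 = 2*a^2 + 10*a + t^2*(-a - 1) + t*(-2*a^2 - 9*a - 7) + 8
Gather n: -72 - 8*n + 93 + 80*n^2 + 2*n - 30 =80*n^2 - 6*n - 9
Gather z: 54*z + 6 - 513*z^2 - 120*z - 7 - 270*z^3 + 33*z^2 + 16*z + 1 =-270*z^3 - 480*z^2 - 50*z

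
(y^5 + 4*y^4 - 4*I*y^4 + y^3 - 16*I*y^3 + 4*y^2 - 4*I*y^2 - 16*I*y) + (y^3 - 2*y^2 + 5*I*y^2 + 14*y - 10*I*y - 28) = y^5 + 4*y^4 - 4*I*y^4 + 2*y^3 - 16*I*y^3 + 2*y^2 + I*y^2 + 14*y - 26*I*y - 28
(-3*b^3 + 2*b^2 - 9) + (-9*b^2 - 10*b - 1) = -3*b^3 - 7*b^2 - 10*b - 10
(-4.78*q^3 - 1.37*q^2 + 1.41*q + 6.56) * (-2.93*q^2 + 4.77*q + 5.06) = 14.0054*q^5 - 18.7865*q^4 - 34.853*q^3 - 19.4273*q^2 + 38.4258*q + 33.1936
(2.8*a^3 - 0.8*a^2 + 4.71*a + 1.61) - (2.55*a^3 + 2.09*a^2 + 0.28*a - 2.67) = 0.25*a^3 - 2.89*a^2 + 4.43*a + 4.28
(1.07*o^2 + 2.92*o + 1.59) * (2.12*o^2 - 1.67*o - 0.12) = 2.2684*o^4 + 4.4035*o^3 - 1.634*o^2 - 3.0057*o - 0.1908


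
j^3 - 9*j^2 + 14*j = j*(j - 7)*(j - 2)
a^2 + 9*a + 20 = (a + 4)*(a + 5)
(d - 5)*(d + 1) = d^2 - 4*d - 5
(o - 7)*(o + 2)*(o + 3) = o^3 - 2*o^2 - 29*o - 42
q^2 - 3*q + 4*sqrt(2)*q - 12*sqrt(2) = (q - 3)*(q + 4*sqrt(2))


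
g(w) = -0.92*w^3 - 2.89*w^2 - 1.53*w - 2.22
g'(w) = -2.76*w^2 - 5.78*w - 1.53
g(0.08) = -2.36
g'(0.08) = -2.01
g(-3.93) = 15.00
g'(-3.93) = -21.44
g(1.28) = -10.84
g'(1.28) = -13.45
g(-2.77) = -0.60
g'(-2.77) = -6.70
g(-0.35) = -2.00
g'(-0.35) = 0.15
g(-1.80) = -3.46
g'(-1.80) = -0.07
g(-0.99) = -2.65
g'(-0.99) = 1.49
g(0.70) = -5.02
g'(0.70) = -6.93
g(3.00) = -57.66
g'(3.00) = -43.71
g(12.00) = -2026.50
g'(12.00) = -468.33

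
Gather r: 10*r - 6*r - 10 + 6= 4*r - 4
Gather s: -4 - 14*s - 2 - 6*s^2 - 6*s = -6*s^2 - 20*s - 6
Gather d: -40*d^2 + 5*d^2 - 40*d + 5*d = -35*d^2 - 35*d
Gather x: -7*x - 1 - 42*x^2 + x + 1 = -42*x^2 - 6*x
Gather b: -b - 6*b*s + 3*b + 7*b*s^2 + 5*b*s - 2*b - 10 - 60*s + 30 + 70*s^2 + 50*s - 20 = b*(7*s^2 - s) + 70*s^2 - 10*s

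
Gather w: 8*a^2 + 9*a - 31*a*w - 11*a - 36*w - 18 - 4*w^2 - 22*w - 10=8*a^2 - 2*a - 4*w^2 + w*(-31*a - 58) - 28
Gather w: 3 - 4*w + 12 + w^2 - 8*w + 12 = w^2 - 12*w + 27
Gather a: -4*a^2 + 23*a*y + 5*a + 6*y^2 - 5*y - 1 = -4*a^2 + a*(23*y + 5) + 6*y^2 - 5*y - 1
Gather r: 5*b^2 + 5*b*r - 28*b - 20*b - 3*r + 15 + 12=5*b^2 - 48*b + r*(5*b - 3) + 27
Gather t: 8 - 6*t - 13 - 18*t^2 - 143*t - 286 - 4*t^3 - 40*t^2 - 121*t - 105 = -4*t^3 - 58*t^2 - 270*t - 396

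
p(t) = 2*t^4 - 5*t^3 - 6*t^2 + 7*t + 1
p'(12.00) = 11527.00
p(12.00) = 32053.00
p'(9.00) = 4516.00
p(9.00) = 9055.00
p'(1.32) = -16.58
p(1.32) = -5.64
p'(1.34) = -16.77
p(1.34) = -5.98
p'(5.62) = 885.83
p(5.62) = 958.46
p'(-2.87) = -271.23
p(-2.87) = 185.38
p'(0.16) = 4.73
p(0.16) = 1.95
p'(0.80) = -8.10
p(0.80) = 1.02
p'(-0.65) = 6.27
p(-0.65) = -4.35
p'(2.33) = -1.20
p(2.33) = -19.56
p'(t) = 8*t^3 - 15*t^2 - 12*t + 7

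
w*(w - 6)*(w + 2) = w^3 - 4*w^2 - 12*w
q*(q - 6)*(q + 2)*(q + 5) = q^4 + q^3 - 32*q^2 - 60*q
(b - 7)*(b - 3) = b^2 - 10*b + 21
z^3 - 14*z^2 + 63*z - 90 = (z - 6)*(z - 5)*(z - 3)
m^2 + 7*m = m*(m + 7)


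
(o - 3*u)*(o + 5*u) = o^2 + 2*o*u - 15*u^2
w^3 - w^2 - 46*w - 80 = (w - 8)*(w + 2)*(w + 5)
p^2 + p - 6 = (p - 2)*(p + 3)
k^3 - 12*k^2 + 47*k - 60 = (k - 5)*(k - 4)*(k - 3)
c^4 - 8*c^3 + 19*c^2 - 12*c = c*(c - 4)*(c - 3)*(c - 1)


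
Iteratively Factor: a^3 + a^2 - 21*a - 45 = (a + 3)*(a^2 - 2*a - 15) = (a - 5)*(a + 3)*(a + 3)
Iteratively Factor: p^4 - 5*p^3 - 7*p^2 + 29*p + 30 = (p - 5)*(p^3 - 7*p - 6) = (p - 5)*(p + 1)*(p^2 - p - 6) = (p - 5)*(p - 3)*(p + 1)*(p + 2)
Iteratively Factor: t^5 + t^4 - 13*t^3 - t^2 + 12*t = (t - 1)*(t^4 + 2*t^3 - 11*t^2 - 12*t) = (t - 1)*(t + 4)*(t^3 - 2*t^2 - 3*t) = (t - 3)*(t - 1)*(t + 4)*(t^2 + t) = t*(t - 3)*(t - 1)*(t + 4)*(t + 1)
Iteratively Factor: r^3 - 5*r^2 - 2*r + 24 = (r + 2)*(r^2 - 7*r + 12) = (r - 3)*(r + 2)*(r - 4)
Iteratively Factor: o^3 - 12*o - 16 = (o + 2)*(o^2 - 2*o - 8) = (o + 2)^2*(o - 4)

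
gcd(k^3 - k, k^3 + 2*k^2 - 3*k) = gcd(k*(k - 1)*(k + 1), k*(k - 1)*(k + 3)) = k^2 - k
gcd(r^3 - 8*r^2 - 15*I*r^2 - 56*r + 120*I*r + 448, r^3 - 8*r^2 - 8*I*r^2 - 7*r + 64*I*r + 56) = r^2 + r*(-8 - 7*I) + 56*I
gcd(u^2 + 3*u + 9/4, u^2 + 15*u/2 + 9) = u + 3/2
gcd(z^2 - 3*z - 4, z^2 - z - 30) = 1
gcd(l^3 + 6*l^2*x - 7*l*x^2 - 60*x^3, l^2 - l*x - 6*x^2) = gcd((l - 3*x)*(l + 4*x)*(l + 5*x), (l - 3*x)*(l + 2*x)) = -l + 3*x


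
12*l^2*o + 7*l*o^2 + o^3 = o*(3*l + o)*(4*l + o)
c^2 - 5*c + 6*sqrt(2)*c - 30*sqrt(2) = (c - 5)*(c + 6*sqrt(2))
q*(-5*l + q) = -5*l*q + q^2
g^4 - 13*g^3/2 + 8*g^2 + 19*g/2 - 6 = (g - 4)*(g - 3)*(g - 1/2)*(g + 1)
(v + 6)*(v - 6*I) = v^2 + 6*v - 6*I*v - 36*I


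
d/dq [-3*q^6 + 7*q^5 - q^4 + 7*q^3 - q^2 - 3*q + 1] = -18*q^5 + 35*q^4 - 4*q^3 + 21*q^2 - 2*q - 3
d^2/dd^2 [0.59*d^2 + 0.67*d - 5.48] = 1.18000000000000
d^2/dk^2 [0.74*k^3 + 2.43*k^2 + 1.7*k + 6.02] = 4.44*k + 4.86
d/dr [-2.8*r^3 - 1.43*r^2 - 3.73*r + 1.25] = -8.4*r^2 - 2.86*r - 3.73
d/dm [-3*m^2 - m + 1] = -6*m - 1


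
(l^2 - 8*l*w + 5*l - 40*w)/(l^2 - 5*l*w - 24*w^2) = (l + 5)/(l + 3*w)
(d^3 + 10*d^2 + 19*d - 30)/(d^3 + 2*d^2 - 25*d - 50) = (d^2 + 5*d - 6)/(d^2 - 3*d - 10)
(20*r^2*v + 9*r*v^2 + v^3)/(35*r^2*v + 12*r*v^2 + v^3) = (4*r + v)/(7*r + v)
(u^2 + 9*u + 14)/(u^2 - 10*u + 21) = (u^2 + 9*u + 14)/(u^2 - 10*u + 21)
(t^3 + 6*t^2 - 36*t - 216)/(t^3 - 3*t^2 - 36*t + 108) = (t + 6)/(t - 3)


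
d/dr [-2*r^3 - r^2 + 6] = 2*r*(-3*r - 1)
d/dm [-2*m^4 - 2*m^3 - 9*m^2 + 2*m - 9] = -8*m^3 - 6*m^2 - 18*m + 2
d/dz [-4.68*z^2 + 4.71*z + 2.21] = 4.71 - 9.36*z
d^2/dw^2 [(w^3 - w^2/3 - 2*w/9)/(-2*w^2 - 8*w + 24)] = 2*(-131*w^3 + 702*w^2 - 1908*w + 264)/(9*(w^6 + 12*w^5 + 12*w^4 - 224*w^3 - 144*w^2 + 1728*w - 1728))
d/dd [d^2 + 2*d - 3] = 2*d + 2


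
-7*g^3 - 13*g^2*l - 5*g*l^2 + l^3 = (-7*g + l)*(g + l)^2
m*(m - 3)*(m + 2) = m^3 - m^2 - 6*m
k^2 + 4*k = k*(k + 4)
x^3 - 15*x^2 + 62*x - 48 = (x - 8)*(x - 6)*(x - 1)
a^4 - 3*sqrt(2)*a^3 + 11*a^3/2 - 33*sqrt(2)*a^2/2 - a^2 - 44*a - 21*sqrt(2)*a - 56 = (a + 2)*(a + 7/2)*(a - 4*sqrt(2))*(a + sqrt(2))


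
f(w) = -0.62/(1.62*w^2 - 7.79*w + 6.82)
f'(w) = -0.62*(7.79 - 3.24*w)/(1.62*w^2 - 7.79*w + 6.82)^2 = (2.0088*w - 4.8298)/(1.62*w^2 - 7.79*w + 6.82)^2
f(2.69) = 0.26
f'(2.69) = 0.10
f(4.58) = -0.12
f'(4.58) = 0.17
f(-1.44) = -0.03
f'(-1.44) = -0.02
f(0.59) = -0.22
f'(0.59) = -0.47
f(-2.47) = -0.02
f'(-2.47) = -0.01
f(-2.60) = -0.02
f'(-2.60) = -0.01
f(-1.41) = -0.03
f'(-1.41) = -0.02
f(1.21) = 2.65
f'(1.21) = -43.79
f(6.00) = -0.03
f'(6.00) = 0.02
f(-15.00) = -0.00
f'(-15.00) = -0.00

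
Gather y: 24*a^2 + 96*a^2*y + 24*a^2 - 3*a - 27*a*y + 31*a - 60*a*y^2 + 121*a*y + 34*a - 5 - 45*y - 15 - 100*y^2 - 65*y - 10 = 48*a^2 + 62*a + y^2*(-60*a - 100) + y*(96*a^2 + 94*a - 110) - 30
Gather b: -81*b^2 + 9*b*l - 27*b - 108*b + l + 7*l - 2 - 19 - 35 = -81*b^2 + b*(9*l - 135) + 8*l - 56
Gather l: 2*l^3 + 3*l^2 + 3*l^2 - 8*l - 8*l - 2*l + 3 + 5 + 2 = 2*l^3 + 6*l^2 - 18*l + 10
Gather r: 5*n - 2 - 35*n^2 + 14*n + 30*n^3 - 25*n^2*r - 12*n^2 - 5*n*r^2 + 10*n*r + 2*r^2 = 30*n^3 - 47*n^2 + 19*n + r^2*(2 - 5*n) + r*(-25*n^2 + 10*n) - 2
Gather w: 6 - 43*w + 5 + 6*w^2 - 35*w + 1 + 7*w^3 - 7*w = 7*w^3 + 6*w^2 - 85*w + 12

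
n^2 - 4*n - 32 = (n - 8)*(n + 4)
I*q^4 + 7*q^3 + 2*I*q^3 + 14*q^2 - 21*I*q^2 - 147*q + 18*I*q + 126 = (q - 3)*(q + 6)*(q - 7*I)*(I*q - I)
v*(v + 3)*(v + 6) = v^3 + 9*v^2 + 18*v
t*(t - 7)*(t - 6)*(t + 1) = t^4 - 12*t^3 + 29*t^2 + 42*t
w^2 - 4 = (w - 2)*(w + 2)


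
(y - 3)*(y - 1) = y^2 - 4*y + 3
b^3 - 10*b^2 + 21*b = b*(b - 7)*(b - 3)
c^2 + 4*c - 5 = (c - 1)*(c + 5)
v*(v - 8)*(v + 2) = v^3 - 6*v^2 - 16*v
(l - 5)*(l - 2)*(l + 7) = l^3 - 39*l + 70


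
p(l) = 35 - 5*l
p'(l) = -5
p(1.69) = 26.55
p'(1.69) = -5.00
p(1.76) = 26.20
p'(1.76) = -5.00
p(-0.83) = 39.15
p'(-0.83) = -5.00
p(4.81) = 10.95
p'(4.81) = -5.00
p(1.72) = 26.40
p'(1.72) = -5.00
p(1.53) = 27.35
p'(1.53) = -5.00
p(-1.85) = 44.25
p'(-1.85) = -5.00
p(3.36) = 18.20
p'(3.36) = -5.00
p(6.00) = 5.00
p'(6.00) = -5.00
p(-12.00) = 95.00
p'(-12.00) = -5.00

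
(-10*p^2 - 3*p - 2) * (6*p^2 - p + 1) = -60*p^4 - 8*p^3 - 19*p^2 - p - 2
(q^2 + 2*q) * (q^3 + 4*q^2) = q^5 + 6*q^4 + 8*q^3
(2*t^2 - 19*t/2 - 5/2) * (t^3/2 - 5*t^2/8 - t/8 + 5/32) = t^5 - 6*t^4 + 71*t^3/16 + 49*t^2/16 - 75*t/64 - 25/64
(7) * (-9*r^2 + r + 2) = -63*r^2 + 7*r + 14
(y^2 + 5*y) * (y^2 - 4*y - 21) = y^4 + y^3 - 41*y^2 - 105*y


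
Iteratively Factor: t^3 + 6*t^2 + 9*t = (t + 3)*(t^2 + 3*t) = (t + 3)^2*(t)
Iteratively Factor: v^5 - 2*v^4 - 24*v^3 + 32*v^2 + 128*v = (v + 2)*(v^4 - 4*v^3 - 16*v^2 + 64*v) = (v + 2)*(v + 4)*(v^3 - 8*v^2 + 16*v) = (v - 4)*(v + 2)*(v + 4)*(v^2 - 4*v) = (v - 4)^2*(v + 2)*(v + 4)*(v)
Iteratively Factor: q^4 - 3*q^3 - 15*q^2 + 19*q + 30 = (q + 1)*(q^3 - 4*q^2 - 11*q + 30) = (q + 1)*(q + 3)*(q^2 - 7*q + 10) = (q - 5)*(q + 1)*(q + 3)*(q - 2)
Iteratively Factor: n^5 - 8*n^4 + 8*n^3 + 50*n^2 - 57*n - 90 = (n + 1)*(n^4 - 9*n^3 + 17*n^2 + 33*n - 90) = (n - 5)*(n + 1)*(n^3 - 4*n^2 - 3*n + 18) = (n - 5)*(n - 3)*(n + 1)*(n^2 - n - 6) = (n - 5)*(n - 3)*(n + 1)*(n + 2)*(n - 3)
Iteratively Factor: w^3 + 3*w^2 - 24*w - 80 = (w + 4)*(w^2 - w - 20) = (w - 5)*(w + 4)*(w + 4)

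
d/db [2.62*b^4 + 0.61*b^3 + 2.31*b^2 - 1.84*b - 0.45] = 10.48*b^3 + 1.83*b^2 + 4.62*b - 1.84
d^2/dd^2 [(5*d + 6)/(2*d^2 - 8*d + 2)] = ((14 - 15*d)*(d^2 - 4*d + 1) + (d - 2)^2*(20*d + 24))/(d^2 - 4*d + 1)^3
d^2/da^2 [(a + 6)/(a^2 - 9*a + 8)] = 2*(3*(1 - a)*(a^2 - 9*a + 8) + (a + 6)*(2*a - 9)^2)/(a^2 - 9*a + 8)^3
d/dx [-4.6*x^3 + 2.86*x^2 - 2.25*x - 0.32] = -13.8*x^2 + 5.72*x - 2.25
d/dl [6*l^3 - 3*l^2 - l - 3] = 18*l^2 - 6*l - 1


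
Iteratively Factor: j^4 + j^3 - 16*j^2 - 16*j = (j - 4)*(j^3 + 5*j^2 + 4*j) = (j - 4)*(j + 4)*(j^2 + j) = j*(j - 4)*(j + 4)*(j + 1)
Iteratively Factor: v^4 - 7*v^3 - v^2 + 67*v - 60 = (v - 5)*(v^3 - 2*v^2 - 11*v + 12) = (v - 5)*(v - 4)*(v^2 + 2*v - 3) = (v - 5)*(v - 4)*(v + 3)*(v - 1)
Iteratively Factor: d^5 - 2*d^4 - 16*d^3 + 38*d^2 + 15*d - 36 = (d - 1)*(d^4 - d^3 - 17*d^2 + 21*d + 36) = (d - 3)*(d - 1)*(d^3 + 2*d^2 - 11*d - 12) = (d - 3)*(d - 1)*(d + 4)*(d^2 - 2*d - 3) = (d - 3)^2*(d - 1)*(d + 4)*(d + 1)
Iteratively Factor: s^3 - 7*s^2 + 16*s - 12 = (s - 3)*(s^2 - 4*s + 4) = (s - 3)*(s - 2)*(s - 2)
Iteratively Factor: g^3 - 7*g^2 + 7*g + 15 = (g - 5)*(g^2 - 2*g - 3) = (g - 5)*(g + 1)*(g - 3)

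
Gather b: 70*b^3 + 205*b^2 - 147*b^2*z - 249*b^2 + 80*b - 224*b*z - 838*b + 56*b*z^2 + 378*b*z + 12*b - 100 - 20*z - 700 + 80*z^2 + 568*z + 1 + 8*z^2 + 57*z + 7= 70*b^3 + b^2*(-147*z - 44) + b*(56*z^2 + 154*z - 746) + 88*z^2 + 605*z - 792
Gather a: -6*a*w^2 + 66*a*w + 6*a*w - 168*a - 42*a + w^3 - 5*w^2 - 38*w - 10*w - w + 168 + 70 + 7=a*(-6*w^2 + 72*w - 210) + w^3 - 5*w^2 - 49*w + 245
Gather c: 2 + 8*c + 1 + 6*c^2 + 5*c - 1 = 6*c^2 + 13*c + 2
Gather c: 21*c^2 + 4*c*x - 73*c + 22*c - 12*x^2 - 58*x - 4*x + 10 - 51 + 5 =21*c^2 + c*(4*x - 51) - 12*x^2 - 62*x - 36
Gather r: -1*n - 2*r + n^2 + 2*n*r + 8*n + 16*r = n^2 + 7*n + r*(2*n + 14)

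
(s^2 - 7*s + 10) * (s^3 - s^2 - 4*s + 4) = s^5 - 8*s^4 + 13*s^3 + 22*s^2 - 68*s + 40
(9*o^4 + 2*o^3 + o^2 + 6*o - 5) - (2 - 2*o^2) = 9*o^4 + 2*o^3 + 3*o^2 + 6*o - 7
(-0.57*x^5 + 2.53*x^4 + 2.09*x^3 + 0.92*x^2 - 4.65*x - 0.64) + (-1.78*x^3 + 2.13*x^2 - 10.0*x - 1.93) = -0.57*x^5 + 2.53*x^4 + 0.31*x^3 + 3.05*x^2 - 14.65*x - 2.57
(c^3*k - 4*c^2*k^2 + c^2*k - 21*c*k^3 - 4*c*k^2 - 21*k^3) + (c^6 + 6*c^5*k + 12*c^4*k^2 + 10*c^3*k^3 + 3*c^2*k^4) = c^6 + 6*c^5*k + 12*c^4*k^2 + 10*c^3*k^3 + c^3*k + 3*c^2*k^4 - 4*c^2*k^2 + c^2*k - 21*c*k^3 - 4*c*k^2 - 21*k^3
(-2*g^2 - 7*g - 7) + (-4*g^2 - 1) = -6*g^2 - 7*g - 8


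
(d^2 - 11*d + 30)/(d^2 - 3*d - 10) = (d - 6)/(d + 2)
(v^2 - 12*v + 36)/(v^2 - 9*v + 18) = (v - 6)/(v - 3)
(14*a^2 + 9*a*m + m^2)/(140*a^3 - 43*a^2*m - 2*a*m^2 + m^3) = (2*a + m)/(20*a^2 - 9*a*m + m^2)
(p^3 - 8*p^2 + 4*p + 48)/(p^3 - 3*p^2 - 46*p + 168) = (p + 2)/(p + 7)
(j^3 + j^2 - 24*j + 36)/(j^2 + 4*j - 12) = j - 3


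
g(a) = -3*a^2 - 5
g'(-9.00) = 54.00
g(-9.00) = -248.00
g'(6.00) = -36.00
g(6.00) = -113.00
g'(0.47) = -2.82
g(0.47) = -5.66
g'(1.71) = -10.26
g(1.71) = -13.77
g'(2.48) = -14.88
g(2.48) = -23.45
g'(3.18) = -19.08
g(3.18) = -35.34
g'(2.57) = -15.42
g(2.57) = -24.81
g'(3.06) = -18.36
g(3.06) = -33.09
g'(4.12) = -24.72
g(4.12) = -55.92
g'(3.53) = -21.18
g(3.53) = -42.38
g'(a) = -6*a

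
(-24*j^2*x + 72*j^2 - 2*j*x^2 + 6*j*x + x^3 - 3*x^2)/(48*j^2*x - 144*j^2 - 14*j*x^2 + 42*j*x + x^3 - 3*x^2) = (4*j + x)/(-8*j + x)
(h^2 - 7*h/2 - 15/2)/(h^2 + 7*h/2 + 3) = (h - 5)/(h + 2)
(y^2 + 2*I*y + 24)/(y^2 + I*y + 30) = (y - 4*I)/(y - 5*I)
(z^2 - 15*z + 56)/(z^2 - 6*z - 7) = (z - 8)/(z + 1)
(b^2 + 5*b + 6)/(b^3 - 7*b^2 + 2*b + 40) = (b + 3)/(b^2 - 9*b + 20)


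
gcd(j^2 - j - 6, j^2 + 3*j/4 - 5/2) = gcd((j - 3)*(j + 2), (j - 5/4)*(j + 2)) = j + 2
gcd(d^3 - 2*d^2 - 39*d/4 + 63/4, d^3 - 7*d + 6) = d + 3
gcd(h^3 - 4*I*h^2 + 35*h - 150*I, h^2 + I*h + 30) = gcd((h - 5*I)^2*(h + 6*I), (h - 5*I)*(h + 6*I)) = h^2 + I*h + 30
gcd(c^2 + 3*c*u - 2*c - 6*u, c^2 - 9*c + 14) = c - 2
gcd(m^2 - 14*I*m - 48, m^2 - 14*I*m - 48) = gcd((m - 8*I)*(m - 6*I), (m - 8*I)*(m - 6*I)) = m^2 - 14*I*m - 48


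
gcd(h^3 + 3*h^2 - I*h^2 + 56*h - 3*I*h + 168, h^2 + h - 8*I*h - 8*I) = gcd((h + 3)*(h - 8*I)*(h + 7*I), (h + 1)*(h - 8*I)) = h - 8*I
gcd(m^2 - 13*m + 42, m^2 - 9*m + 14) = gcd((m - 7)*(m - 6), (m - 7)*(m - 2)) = m - 7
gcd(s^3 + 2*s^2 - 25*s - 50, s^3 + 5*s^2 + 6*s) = s + 2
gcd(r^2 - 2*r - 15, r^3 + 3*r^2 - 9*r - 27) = r + 3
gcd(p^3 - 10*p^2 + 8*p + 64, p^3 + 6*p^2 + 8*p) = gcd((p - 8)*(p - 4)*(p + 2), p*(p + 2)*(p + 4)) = p + 2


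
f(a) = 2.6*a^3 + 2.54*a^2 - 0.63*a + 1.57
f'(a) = 7.8*a^2 + 5.08*a - 0.63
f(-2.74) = -31.12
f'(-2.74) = 44.01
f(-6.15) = -503.27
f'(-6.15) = 263.14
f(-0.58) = 2.28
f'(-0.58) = -0.95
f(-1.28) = 1.09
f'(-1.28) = 5.65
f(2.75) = 73.12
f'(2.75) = 72.33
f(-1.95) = -6.82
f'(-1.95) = 19.12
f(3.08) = 99.69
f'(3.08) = 89.01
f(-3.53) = -78.92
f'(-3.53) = 78.63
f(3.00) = 92.74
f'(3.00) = 84.81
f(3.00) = 92.74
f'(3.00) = 84.81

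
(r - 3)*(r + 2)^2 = r^3 + r^2 - 8*r - 12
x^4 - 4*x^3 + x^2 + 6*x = x*(x - 3)*(x - 2)*(x + 1)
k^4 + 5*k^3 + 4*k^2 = k^2*(k + 1)*(k + 4)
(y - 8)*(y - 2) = y^2 - 10*y + 16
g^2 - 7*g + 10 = (g - 5)*(g - 2)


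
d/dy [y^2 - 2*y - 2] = 2*y - 2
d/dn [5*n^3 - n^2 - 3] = n*(15*n - 2)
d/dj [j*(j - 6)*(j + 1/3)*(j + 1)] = 4*j^3 - 14*j^2 - 46*j/3 - 2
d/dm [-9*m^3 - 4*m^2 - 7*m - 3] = -27*m^2 - 8*m - 7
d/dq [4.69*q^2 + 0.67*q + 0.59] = 9.38*q + 0.67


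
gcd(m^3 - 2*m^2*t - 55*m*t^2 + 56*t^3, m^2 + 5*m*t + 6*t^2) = 1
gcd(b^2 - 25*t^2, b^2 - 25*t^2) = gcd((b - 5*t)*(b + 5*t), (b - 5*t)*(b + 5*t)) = -b^2 + 25*t^2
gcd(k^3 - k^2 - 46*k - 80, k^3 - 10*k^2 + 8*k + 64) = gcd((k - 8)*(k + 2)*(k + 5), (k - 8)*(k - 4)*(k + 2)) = k^2 - 6*k - 16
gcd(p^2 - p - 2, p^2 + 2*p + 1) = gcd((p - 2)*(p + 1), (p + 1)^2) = p + 1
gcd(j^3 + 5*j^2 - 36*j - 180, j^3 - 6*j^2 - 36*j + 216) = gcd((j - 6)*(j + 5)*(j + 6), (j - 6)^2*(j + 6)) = j^2 - 36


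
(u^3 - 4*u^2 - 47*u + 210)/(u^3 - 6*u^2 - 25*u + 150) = (u + 7)/(u + 5)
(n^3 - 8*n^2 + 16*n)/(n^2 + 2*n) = (n^2 - 8*n + 16)/(n + 2)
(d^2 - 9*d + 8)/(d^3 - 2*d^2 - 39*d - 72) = (d - 1)/(d^2 + 6*d + 9)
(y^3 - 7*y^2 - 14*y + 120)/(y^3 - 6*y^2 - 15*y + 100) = (y - 6)/(y - 5)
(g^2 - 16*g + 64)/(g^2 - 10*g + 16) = (g - 8)/(g - 2)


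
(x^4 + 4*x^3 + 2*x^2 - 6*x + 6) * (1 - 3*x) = -3*x^5 - 11*x^4 - 2*x^3 + 20*x^2 - 24*x + 6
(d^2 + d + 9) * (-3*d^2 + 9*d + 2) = -3*d^4 + 6*d^3 - 16*d^2 + 83*d + 18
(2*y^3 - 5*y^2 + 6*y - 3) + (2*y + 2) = 2*y^3 - 5*y^2 + 8*y - 1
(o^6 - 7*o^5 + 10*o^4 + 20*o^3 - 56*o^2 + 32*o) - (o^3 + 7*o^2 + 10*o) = o^6 - 7*o^5 + 10*o^4 + 19*o^3 - 63*o^2 + 22*o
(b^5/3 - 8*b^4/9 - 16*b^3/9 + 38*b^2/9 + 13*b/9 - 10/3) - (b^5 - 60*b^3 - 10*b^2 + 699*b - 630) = -2*b^5/3 - 8*b^4/9 + 524*b^3/9 + 128*b^2/9 - 6278*b/9 + 1880/3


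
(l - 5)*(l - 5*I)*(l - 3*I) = l^3 - 5*l^2 - 8*I*l^2 - 15*l + 40*I*l + 75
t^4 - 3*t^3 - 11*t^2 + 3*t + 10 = (t - 5)*(t - 1)*(t + 1)*(t + 2)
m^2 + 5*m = m*(m + 5)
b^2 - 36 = (b - 6)*(b + 6)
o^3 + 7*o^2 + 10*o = o*(o + 2)*(o + 5)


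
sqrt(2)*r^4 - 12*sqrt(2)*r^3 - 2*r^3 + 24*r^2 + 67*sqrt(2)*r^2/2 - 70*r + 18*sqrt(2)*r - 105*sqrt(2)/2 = (r - 7)*(r - 5)*(r - 3*sqrt(2)/2)*(sqrt(2)*r + 1)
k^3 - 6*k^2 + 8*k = k*(k - 4)*(k - 2)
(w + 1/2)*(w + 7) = w^2 + 15*w/2 + 7/2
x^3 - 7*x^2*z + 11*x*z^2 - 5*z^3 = (x - 5*z)*(x - z)^2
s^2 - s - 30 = (s - 6)*(s + 5)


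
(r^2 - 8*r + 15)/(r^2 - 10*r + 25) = (r - 3)/(r - 5)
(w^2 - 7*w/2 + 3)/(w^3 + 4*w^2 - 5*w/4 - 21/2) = 2*(w - 2)/(2*w^2 + 11*w + 14)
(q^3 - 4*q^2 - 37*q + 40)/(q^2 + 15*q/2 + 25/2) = 2*(q^2 - 9*q + 8)/(2*q + 5)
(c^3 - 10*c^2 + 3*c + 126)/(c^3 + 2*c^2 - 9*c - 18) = (c^2 - 13*c + 42)/(c^2 - c - 6)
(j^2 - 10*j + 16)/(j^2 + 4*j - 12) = (j - 8)/(j + 6)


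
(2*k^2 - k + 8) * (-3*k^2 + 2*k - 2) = -6*k^4 + 7*k^3 - 30*k^2 + 18*k - 16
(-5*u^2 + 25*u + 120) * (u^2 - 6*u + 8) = -5*u^4 + 55*u^3 - 70*u^2 - 520*u + 960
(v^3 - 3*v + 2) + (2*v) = v^3 - v + 2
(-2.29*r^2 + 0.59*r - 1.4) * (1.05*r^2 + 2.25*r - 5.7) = -2.4045*r^4 - 4.533*r^3 + 12.9105*r^2 - 6.513*r + 7.98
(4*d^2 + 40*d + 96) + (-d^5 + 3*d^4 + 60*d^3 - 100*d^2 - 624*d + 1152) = -d^5 + 3*d^4 + 60*d^3 - 96*d^2 - 584*d + 1248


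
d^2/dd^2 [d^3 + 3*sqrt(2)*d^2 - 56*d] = 6*d + 6*sqrt(2)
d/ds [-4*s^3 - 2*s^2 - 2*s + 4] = -12*s^2 - 4*s - 2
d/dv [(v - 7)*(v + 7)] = 2*v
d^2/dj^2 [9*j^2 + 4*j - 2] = 18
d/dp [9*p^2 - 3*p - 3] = 18*p - 3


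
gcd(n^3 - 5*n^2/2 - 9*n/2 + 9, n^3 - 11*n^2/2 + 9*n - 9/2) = n^2 - 9*n/2 + 9/2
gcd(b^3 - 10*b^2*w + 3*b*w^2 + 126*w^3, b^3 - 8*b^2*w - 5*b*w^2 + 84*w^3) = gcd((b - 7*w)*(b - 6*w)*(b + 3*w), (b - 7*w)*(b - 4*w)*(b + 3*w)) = -b^2 + 4*b*w + 21*w^2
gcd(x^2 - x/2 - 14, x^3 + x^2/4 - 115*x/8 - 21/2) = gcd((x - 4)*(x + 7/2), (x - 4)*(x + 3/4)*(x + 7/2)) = x^2 - x/2 - 14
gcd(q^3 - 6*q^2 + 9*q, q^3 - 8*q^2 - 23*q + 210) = 1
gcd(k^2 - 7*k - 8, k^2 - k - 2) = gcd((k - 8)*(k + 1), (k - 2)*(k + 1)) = k + 1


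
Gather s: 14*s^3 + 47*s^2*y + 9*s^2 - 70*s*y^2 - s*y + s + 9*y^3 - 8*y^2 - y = 14*s^3 + s^2*(47*y + 9) + s*(-70*y^2 - y + 1) + 9*y^3 - 8*y^2 - y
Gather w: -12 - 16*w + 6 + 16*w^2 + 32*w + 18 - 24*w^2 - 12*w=-8*w^2 + 4*w + 12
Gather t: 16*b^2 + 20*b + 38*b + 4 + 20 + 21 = 16*b^2 + 58*b + 45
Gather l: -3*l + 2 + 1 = 3 - 3*l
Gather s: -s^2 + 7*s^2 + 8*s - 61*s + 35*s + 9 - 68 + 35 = 6*s^2 - 18*s - 24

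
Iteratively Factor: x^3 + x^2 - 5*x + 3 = (x - 1)*(x^2 + 2*x - 3) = (x - 1)*(x + 3)*(x - 1)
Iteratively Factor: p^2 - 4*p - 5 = (p - 5)*(p + 1)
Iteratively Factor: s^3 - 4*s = (s - 2)*(s^2 + 2*s) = s*(s - 2)*(s + 2)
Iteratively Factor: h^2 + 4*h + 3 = (h + 3)*(h + 1)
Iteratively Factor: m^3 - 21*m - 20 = (m + 1)*(m^2 - m - 20) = (m + 1)*(m + 4)*(m - 5)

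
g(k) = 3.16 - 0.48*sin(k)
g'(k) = -0.48*cos(k)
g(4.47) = 3.63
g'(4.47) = 0.12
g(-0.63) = 3.44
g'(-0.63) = -0.39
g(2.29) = 2.80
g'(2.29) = 0.32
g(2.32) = 2.81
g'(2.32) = 0.33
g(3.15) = 3.16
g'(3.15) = 0.48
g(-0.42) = 3.36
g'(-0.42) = -0.44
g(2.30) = 2.80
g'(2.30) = 0.32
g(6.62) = 3.00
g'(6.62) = -0.45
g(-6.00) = 3.03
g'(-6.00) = -0.46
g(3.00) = 3.09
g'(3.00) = 0.48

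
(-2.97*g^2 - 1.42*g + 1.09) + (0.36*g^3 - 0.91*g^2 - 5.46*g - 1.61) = 0.36*g^3 - 3.88*g^2 - 6.88*g - 0.52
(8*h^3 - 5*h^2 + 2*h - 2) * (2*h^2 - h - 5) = 16*h^5 - 18*h^4 - 31*h^3 + 19*h^2 - 8*h + 10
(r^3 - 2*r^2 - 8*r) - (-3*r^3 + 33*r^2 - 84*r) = 4*r^3 - 35*r^2 + 76*r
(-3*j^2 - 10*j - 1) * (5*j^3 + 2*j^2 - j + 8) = -15*j^5 - 56*j^4 - 22*j^3 - 16*j^2 - 79*j - 8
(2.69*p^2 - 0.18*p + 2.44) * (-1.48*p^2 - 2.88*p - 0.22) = -3.9812*p^4 - 7.4808*p^3 - 3.6846*p^2 - 6.9876*p - 0.5368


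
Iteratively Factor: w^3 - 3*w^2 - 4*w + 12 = (w - 2)*(w^2 - w - 6) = (w - 3)*(w - 2)*(w + 2)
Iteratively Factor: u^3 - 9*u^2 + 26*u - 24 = (u - 4)*(u^2 - 5*u + 6) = (u - 4)*(u - 3)*(u - 2)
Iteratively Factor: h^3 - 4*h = (h - 2)*(h^2 + 2*h) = h*(h - 2)*(h + 2)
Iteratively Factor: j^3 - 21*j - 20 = (j + 1)*(j^2 - j - 20) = (j + 1)*(j + 4)*(j - 5)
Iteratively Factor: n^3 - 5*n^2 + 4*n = (n)*(n^2 - 5*n + 4) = n*(n - 4)*(n - 1)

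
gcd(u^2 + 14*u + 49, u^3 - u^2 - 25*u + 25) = 1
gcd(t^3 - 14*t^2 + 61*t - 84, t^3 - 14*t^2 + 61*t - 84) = t^3 - 14*t^2 + 61*t - 84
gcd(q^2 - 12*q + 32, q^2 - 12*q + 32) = q^2 - 12*q + 32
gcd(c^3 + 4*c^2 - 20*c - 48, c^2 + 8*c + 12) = c^2 + 8*c + 12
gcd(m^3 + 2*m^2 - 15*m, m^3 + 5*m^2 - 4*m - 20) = m + 5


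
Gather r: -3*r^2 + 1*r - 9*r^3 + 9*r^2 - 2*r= -9*r^3 + 6*r^2 - r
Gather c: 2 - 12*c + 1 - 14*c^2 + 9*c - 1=-14*c^2 - 3*c + 2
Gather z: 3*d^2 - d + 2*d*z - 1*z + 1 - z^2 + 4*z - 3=3*d^2 - d - z^2 + z*(2*d + 3) - 2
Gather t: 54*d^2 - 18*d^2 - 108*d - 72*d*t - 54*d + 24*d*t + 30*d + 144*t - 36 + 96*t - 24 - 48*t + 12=36*d^2 - 132*d + t*(192 - 48*d) - 48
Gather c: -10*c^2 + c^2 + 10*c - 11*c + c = -9*c^2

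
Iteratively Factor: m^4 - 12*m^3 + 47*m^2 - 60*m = (m)*(m^3 - 12*m^2 + 47*m - 60) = m*(m - 3)*(m^2 - 9*m + 20) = m*(m - 5)*(m - 3)*(m - 4)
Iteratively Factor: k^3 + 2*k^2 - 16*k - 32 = (k - 4)*(k^2 + 6*k + 8) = (k - 4)*(k + 4)*(k + 2)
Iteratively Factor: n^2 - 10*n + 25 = (n - 5)*(n - 5)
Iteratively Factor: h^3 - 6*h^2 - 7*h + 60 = (h - 5)*(h^2 - h - 12) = (h - 5)*(h + 3)*(h - 4)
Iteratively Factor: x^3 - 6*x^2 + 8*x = (x - 4)*(x^2 - 2*x) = x*(x - 4)*(x - 2)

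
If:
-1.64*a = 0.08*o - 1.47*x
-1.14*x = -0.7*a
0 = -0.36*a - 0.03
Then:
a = -0.08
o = 0.77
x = -0.05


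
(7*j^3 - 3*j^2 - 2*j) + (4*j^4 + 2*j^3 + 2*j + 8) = 4*j^4 + 9*j^3 - 3*j^2 + 8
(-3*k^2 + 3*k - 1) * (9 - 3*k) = 9*k^3 - 36*k^2 + 30*k - 9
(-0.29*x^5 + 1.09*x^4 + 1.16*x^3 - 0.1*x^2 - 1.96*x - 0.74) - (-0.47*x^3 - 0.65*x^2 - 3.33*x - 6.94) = -0.29*x^5 + 1.09*x^4 + 1.63*x^3 + 0.55*x^2 + 1.37*x + 6.2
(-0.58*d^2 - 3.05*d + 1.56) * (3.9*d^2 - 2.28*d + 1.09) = -2.262*d^4 - 10.5726*d^3 + 12.4058*d^2 - 6.8813*d + 1.7004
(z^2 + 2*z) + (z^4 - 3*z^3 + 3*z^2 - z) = z^4 - 3*z^3 + 4*z^2 + z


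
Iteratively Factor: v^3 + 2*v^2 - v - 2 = (v + 1)*(v^2 + v - 2) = (v + 1)*(v + 2)*(v - 1)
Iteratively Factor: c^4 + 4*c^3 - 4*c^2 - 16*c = (c + 2)*(c^3 + 2*c^2 - 8*c) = (c - 2)*(c + 2)*(c^2 + 4*c) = c*(c - 2)*(c + 2)*(c + 4)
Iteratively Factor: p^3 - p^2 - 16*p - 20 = (p + 2)*(p^2 - 3*p - 10) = (p + 2)^2*(p - 5)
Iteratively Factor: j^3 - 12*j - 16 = (j + 2)*(j^2 - 2*j - 8) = (j + 2)^2*(j - 4)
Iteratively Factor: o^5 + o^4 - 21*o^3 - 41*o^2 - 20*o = (o + 1)*(o^4 - 21*o^2 - 20*o) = (o + 1)^2*(o^3 - o^2 - 20*o) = (o - 5)*(o + 1)^2*(o^2 + 4*o) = o*(o - 5)*(o + 1)^2*(o + 4)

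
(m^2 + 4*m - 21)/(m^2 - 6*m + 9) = (m + 7)/(m - 3)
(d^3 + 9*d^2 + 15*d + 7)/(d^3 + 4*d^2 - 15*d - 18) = (d^2 + 8*d + 7)/(d^2 + 3*d - 18)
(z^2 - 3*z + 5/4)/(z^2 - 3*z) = (z^2 - 3*z + 5/4)/(z*(z - 3))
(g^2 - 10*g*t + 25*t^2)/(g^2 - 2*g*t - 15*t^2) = (g - 5*t)/(g + 3*t)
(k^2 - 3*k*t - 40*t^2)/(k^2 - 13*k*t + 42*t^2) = (k^2 - 3*k*t - 40*t^2)/(k^2 - 13*k*t + 42*t^2)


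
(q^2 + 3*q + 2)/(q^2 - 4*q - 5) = (q + 2)/(q - 5)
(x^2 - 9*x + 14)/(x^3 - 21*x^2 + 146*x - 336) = (x - 2)/(x^2 - 14*x + 48)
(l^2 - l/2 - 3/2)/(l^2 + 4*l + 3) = (l - 3/2)/(l + 3)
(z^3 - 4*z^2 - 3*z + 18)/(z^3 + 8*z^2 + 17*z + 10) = (z^2 - 6*z + 9)/(z^2 + 6*z + 5)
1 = 1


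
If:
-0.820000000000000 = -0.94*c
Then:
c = 0.87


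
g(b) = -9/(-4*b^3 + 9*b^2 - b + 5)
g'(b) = -9*(12*b^2 - 18*b + 1)/(-4*b^3 + 9*b^2 - b + 5)^2 = 9*(-12*b^2 + 18*b - 1)/(4*b^3 - 9*b^2 + b - 5)^2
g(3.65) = 0.12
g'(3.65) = -0.16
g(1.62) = -0.90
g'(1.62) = -0.30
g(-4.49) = -0.02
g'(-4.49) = -0.01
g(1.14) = -0.93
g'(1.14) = 0.38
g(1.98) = -1.24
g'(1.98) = -2.12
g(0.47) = -1.47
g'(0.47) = 1.16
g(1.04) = -0.98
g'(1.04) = 0.50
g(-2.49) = -0.07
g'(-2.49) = -0.07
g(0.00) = -1.80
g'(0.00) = -0.36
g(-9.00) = 0.00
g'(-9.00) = 0.00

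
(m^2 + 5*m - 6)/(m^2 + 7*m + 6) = (m - 1)/(m + 1)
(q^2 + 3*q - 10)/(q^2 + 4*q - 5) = (q - 2)/(q - 1)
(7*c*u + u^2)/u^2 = (7*c + u)/u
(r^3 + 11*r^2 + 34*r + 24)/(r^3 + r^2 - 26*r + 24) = (r^2 + 5*r + 4)/(r^2 - 5*r + 4)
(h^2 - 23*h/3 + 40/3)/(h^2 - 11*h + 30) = (h - 8/3)/(h - 6)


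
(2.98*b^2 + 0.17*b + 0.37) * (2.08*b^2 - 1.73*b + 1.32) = 6.1984*b^4 - 4.8018*b^3 + 4.4091*b^2 - 0.4157*b + 0.4884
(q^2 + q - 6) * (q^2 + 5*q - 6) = q^4 + 6*q^3 - 7*q^2 - 36*q + 36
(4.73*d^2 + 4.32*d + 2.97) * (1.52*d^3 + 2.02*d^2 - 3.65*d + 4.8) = 7.1896*d^5 + 16.121*d^4 - 4.0237*d^3 + 12.9354*d^2 + 9.8955*d + 14.256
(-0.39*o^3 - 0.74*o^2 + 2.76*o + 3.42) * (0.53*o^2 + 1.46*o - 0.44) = -0.2067*o^5 - 0.9616*o^4 + 0.554*o^3 + 6.1678*o^2 + 3.7788*o - 1.5048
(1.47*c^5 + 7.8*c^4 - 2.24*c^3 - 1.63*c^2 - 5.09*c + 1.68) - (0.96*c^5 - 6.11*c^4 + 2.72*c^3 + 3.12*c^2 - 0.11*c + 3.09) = 0.51*c^5 + 13.91*c^4 - 4.96*c^3 - 4.75*c^2 - 4.98*c - 1.41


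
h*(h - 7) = h^2 - 7*h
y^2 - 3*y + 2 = (y - 2)*(y - 1)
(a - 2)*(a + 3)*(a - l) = a^3 - a^2*l + a^2 - a*l - 6*a + 6*l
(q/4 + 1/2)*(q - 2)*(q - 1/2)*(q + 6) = q^4/4 + 11*q^3/8 - 7*q^2/4 - 11*q/2 + 3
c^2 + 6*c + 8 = (c + 2)*(c + 4)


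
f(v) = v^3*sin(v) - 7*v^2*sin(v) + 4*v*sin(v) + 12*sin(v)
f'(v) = v^3*cos(v) + 3*v^2*sin(v) - 7*v^2*cos(v) - 14*v*sin(v) + 4*v*cos(v) + 4*sin(v) + 12*cos(v)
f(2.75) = -3.49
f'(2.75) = 3.94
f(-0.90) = -1.57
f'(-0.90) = -13.66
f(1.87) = 1.47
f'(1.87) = -11.62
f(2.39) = -3.26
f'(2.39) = -4.93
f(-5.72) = -228.00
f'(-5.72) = -263.81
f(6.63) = 7.56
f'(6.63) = 35.56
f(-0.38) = -3.49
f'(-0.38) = 5.13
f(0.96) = 8.42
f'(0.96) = 0.42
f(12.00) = -418.53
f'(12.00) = 514.40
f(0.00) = 0.00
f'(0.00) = 12.00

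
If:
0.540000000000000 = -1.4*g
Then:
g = -0.39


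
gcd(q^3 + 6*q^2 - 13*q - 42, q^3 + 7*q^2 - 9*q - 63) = q^2 + 4*q - 21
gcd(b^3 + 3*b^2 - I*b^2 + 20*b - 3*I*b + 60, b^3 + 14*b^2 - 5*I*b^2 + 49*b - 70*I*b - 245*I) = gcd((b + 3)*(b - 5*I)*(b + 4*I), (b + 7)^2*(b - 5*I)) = b - 5*I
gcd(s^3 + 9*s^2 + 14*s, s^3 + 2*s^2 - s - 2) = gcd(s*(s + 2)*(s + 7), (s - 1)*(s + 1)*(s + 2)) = s + 2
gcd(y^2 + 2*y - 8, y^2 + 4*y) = y + 4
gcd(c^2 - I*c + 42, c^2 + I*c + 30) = c + 6*I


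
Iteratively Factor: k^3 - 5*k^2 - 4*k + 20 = (k - 5)*(k^2 - 4) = (k - 5)*(k - 2)*(k + 2)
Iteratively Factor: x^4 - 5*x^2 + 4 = (x + 2)*(x^3 - 2*x^2 - x + 2) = (x - 2)*(x + 2)*(x^2 - 1) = (x - 2)*(x - 1)*(x + 2)*(x + 1)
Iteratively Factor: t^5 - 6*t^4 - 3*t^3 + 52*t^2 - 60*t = (t - 5)*(t^4 - t^3 - 8*t^2 + 12*t) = (t - 5)*(t - 2)*(t^3 + t^2 - 6*t) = (t - 5)*(t - 2)^2*(t^2 + 3*t) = t*(t - 5)*(t - 2)^2*(t + 3)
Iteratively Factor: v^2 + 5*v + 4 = (v + 4)*(v + 1)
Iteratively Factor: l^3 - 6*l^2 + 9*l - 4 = (l - 4)*(l^2 - 2*l + 1) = (l - 4)*(l - 1)*(l - 1)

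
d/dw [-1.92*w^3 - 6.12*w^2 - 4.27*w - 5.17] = -5.76*w^2 - 12.24*w - 4.27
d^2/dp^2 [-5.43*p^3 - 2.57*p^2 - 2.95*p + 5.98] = -32.58*p - 5.14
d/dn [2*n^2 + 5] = 4*n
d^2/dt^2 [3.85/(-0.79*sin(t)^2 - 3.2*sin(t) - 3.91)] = (9.61114*sin(t)^4 + 29.1984*sin(t)^3 - 22.56177*sin(t)^2 - 106.568*sin(t) - 55.06347)/(0.79*sin(t)^2 + 3.2*sin(t) + 3.91)^3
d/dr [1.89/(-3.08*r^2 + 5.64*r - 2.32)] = (11.6424*r - 10.6596)/(3.08*r^2 - 5.64*r + 2.32)^2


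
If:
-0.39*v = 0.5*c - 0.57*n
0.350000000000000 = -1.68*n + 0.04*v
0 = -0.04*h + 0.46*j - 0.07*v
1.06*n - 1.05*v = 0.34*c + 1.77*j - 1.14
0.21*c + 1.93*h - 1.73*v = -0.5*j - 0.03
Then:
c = -0.87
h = 0.79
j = 0.20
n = -0.19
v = 0.85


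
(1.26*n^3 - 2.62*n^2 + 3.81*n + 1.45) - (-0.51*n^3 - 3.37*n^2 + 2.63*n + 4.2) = 1.77*n^3 + 0.75*n^2 + 1.18*n - 2.75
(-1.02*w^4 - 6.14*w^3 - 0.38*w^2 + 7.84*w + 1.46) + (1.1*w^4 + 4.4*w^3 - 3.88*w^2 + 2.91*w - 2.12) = 0.0800000000000001*w^4 - 1.74*w^3 - 4.26*w^2 + 10.75*w - 0.66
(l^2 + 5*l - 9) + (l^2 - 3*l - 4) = 2*l^2 + 2*l - 13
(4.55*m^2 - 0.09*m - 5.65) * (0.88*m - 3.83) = 4.004*m^3 - 17.5057*m^2 - 4.6273*m + 21.6395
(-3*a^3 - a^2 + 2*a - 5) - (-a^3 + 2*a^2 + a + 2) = -2*a^3 - 3*a^2 + a - 7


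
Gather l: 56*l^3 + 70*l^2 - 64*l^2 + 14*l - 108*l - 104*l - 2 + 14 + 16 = 56*l^3 + 6*l^2 - 198*l + 28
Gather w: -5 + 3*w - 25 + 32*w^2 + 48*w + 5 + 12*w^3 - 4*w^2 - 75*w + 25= 12*w^3 + 28*w^2 - 24*w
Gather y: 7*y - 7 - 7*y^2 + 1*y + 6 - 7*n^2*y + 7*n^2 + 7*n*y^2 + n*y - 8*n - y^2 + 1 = 7*n^2 - 8*n + y^2*(7*n - 8) + y*(-7*n^2 + n + 8)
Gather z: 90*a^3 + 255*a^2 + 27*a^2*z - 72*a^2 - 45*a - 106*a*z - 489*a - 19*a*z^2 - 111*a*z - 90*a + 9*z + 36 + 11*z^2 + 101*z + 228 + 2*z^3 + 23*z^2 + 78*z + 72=90*a^3 + 183*a^2 - 624*a + 2*z^3 + z^2*(34 - 19*a) + z*(27*a^2 - 217*a + 188) + 336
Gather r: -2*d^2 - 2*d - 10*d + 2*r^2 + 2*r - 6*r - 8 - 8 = -2*d^2 - 12*d + 2*r^2 - 4*r - 16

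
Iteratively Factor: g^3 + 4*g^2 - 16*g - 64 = (g - 4)*(g^2 + 8*g + 16) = (g - 4)*(g + 4)*(g + 4)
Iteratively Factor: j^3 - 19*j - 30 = (j + 3)*(j^2 - 3*j - 10) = (j + 2)*(j + 3)*(j - 5)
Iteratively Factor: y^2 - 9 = (y - 3)*(y + 3)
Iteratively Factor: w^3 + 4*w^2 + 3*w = (w)*(w^2 + 4*w + 3) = w*(w + 1)*(w + 3)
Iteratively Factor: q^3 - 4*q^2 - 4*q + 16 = (q - 4)*(q^2 - 4) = (q - 4)*(q - 2)*(q + 2)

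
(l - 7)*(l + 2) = l^2 - 5*l - 14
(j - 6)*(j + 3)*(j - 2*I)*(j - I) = j^4 - 3*j^3 - 3*I*j^3 - 20*j^2 + 9*I*j^2 + 6*j + 54*I*j + 36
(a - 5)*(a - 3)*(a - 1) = a^3 - 9*a^2 + 23*a - 15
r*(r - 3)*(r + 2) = r^3 - r^2 - 6*r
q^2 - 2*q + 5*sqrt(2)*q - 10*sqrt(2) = (q - 2)*(q + 5*sqrt(2))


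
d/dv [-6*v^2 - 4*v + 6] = -12*v - 4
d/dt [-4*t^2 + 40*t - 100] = 40 - 8*t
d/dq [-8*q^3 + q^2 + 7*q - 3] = -24*q^2 + 2*q + 7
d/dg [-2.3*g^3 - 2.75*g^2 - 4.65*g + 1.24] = -6.9*g^2 - 5.5*g - 4.65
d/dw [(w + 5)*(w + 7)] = 2*w + 12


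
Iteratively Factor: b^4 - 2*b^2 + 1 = (b + 1)*(b^3 - b^2 - b + 1) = (b - 1)*(b + 1)*(b^2 - 1) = (b - 1)^2*(b + 1)*(b + 1)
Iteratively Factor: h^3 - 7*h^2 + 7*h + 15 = (h - 5)*(h^2 - 2*h - 3) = (h - 5)*(h - 3)*(h + 1)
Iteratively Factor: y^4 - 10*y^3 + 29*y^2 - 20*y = (y - 1)*(y^3 - 9*y^2 + 20*y) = (y - 4)*(y - 1)*(y^2 - 5*y) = (y - 5)*(y - 4)*(y - 1)*(y)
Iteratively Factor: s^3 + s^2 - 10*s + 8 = (s - 2)*(s^2 + 3*s - 4) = (s - 2)*(s - 1)*(s + 4)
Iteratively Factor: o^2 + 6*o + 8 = (o + 4)*(o + 2)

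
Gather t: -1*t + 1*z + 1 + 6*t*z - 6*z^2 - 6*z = t*(6*z - 1) - 6*z^2 - 5*z + 1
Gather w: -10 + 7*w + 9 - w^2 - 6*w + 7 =-w^2 + w + 6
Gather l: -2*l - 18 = -2*l - 18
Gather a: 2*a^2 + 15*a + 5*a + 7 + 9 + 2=2*a^2 + 20*a + 18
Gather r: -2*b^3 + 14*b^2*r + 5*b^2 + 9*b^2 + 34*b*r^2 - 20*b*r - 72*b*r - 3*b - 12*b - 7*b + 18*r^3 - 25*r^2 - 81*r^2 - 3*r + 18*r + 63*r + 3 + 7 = -2*b^3 + 14*b^2 - 22*b + 18*r^3 + r^2*(34*b - 106) + r*(14*b^2 - 92*b + 78) + 10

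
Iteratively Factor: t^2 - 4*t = (t - 4)*(t)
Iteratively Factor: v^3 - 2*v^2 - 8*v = (v)*(v^2 - 2*v - 8) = v*(v - 4)*(v + 2)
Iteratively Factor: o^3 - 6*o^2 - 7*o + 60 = (o + 3)*(o^2 - 9*o + 20) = (o - 5)*(o + 3)*(o - 4)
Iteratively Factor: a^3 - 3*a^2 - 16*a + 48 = (a - 4)*(a^2 + a - 12) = (a - 4)*(a + 4)*(a - 3)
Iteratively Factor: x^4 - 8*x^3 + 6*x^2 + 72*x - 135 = (x - 5)*(x^3 - 3*x^2 - 9*x + 27) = (x - 5)*(x - 3)*(x^2 - 9) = (x - 5)*(x - 3)^2*(x + 3)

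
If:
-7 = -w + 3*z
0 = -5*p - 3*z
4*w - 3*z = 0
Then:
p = 28/15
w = -7/3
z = -28/9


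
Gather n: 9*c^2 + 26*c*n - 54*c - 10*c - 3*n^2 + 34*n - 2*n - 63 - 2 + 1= 9*c^2 - 64*c - 3*n^2 + n*(26*c + 32) - 64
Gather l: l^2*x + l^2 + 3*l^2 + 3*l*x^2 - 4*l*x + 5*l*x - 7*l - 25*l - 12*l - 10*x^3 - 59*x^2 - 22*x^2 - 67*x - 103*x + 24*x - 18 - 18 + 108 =l^2*(x + 4) + l*(3*x^2 + x - 44) - 10*x^3 - 81*x^2 - 146*x + 72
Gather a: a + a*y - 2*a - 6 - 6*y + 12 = a*(y - 1) - 6*y + 6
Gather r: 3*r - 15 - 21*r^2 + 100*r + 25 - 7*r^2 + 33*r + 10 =-28*r^2 + 136*r + 20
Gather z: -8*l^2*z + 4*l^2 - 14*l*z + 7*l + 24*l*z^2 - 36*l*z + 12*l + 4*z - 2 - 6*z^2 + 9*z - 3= 4*l^2 + 19*l + z^2*(24*l - 6) + z*(-8*l^2 - 50*l + 13) - 5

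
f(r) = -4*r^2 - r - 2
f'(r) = -8*r - 1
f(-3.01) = -35.23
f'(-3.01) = 23.08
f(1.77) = -16.30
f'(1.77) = -15.16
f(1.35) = -10.64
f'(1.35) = -11.80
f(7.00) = -205.00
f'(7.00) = -57.00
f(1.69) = -15.11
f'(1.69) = -14.52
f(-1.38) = -8.24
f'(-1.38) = 10.04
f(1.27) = -9.72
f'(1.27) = -11.16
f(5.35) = -121.84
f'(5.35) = -43.80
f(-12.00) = -566.00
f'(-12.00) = 95.00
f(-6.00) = -140.00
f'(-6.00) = 47.00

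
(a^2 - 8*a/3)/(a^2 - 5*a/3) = (3*a - 8)/(3*a - 5)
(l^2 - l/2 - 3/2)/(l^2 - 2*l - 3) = (l - 3/2)/(l - 3)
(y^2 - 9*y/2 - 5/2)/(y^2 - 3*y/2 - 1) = (y - 5)/(y - 2)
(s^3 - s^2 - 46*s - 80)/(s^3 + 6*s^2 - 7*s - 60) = (s^2 - 6*s - 16)/(s^2 + s - 12)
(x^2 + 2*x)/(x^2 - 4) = x/(x - 2)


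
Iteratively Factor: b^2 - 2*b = (b - 2)*(b)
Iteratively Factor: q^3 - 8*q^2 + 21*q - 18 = (q - 2)*(q^2 - 6*q + 9) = (q - 3)*(q - 2)*(q - 3)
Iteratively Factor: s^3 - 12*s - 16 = (s + 2)*(s^2 - 2*s - 8) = (s + 2)^2*(s - 4)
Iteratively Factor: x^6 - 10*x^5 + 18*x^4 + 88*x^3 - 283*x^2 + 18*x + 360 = (x + 1)*(x^5 - 11*x^4 + 29*x^3 + 59*x^2 - 342*x + 360) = (x - 5)*(x + 1)*(x^4 - 6*x^3 - x^2 + 54*x - 72) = (x - 5)*(x - 4)*(x + 1)*(x^3 - 2*x^2 - 9*x + 18) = (x - 5)*(x - 4)*(x - 3)*(x + 1)*(x^2 + x - 6) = (x - 5)*(x - 4)*(x - 3)*(x + 1)*(x + 3)*(x - 2)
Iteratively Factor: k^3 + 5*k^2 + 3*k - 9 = (k + 3)*(k^2 + 2*k - 3) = (k + 3)^2*(k - 1)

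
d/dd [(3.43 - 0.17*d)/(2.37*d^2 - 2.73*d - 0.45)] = (0.4029*d^2 - 16.2582*d + 9.4404)/(5.6169*d^4 - 12.9402*d^3 + 5.3199*d^2 + 2.457*d + 0.2025)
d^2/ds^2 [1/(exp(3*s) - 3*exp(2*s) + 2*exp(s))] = ((-9*exp(2*s) + 12*exp(s) - 2)*(exp(2*s) - 3*exp(s) + 2) + 2*(3*exp(2*s) - 6*exp(s) + 2)^2)*exp(-s)/(exp(2*s) - 3*exp(s) + 2)^3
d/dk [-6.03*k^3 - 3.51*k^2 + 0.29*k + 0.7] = -18.09*k^2 - 7.02*k + 0.29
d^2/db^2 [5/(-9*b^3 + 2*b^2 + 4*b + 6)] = 10*((27*b - 2)*(-9*b^3 + 2*b^2 + 4*b + 6) + (-27*b^2 + 4*b + 4)^2)/(-9*b^3 + 2*b^2 + 4*b + 6)^3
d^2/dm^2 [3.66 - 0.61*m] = 0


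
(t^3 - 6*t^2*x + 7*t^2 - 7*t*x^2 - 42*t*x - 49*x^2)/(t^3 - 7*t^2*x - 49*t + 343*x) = (t + x)/(t - 7)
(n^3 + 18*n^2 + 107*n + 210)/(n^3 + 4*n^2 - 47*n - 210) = (n + 7)/(n - 7)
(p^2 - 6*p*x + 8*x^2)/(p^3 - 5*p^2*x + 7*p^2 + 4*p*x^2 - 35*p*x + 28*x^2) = (-p + 2*x)/(-p^2 + p*x - 7*p + 7*x)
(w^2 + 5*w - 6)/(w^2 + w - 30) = (w - 1)/(w - 5)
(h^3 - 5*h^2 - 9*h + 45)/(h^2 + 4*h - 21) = (h^2 - 2*h - 15)/(h + 7)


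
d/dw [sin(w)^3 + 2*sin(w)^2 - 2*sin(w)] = (3*sin(w)^2 + 4*sin(w) - 2)*cos(w)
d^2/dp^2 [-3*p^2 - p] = -6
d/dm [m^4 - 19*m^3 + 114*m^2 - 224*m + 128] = 4*m^3 - 57*m^2 + 228*m - 224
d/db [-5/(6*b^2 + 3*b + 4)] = 15*(4*b + 1)/(6*b^2 + 3*b + 4)^2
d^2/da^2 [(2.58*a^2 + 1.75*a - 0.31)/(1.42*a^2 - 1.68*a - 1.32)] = (19.367096*a^3 + 25.265208*a^2 + 24.118416*a - 1.682832)/(2.863288*a^6 - 10.162656*a^5 + 4.03848*a^4 + 14.15232*a^3 - 3.75408*a^2 - 8.781696*a - 2.299968)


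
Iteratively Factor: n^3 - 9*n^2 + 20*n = (n)*(n^2 - 9*n + 20) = n*(n - 4)*(n - 5)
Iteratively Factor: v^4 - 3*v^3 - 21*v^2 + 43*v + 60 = (v + 1)*(v^3 - 4*v^2 - 17*v + 60) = (v - 5)*(v + 1)*(v^2 + v - 12) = (v - 5)*(v + 1)*(v + 4)*(v - 3)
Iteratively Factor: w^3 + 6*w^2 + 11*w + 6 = (w + 2)*(w^2 + 4*w + 3) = (w + 2)*(w + 3)*(w + 1)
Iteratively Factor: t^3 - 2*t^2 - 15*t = (t - 5)*(t^2 + 3*t) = (t - 5)*(t + 3)*(t)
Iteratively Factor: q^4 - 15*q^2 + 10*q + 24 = (q - 3)*(q^3 + 3*q^2 - 6*q - 8) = (q - 3)*(q + 1)*(q^2 + 2*q - 8) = (q - 3)*(q - 2)*(q + 1)*(q + 4)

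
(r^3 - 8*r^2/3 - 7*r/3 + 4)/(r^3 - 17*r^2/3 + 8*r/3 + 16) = (r - 1)/(r - 4)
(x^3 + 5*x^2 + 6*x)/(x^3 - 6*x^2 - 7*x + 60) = x*(x + 2)/(x^2 - 9*x + 20)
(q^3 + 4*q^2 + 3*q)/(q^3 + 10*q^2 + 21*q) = (q + 1)/(q + 7)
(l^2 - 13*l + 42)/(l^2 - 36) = (l - 7)/(l + 6)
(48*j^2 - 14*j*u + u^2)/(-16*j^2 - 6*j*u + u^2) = (-6*j + u)/(2*j + u)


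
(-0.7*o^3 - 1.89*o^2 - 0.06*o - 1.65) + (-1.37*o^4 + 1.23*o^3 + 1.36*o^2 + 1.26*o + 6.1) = -1.37*o^4 + 0.53*o^3 - 0.53*o^2 + 1.2*o + 4.45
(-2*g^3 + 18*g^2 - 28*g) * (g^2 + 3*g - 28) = -2*g^5 + 12*g^4 + 82*g^3 - 588*g^2 + 784*g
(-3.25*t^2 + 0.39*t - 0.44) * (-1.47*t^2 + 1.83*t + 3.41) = 4.7775*t^4 - 6.5208*t^3 - 9.722*t^2 + 0.5247*t - 1.5004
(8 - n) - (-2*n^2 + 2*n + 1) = 2*n^2 - 3*n + 7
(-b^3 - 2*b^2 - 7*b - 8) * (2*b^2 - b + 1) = -2*b^5 - 3*b^4 - 13*b^3 - 11*b^2 + b - 8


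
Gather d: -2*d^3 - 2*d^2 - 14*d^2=-2*d^3 - 16*d^2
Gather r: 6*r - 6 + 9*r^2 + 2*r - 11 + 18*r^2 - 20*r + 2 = 27*r^2 - 12*r - 15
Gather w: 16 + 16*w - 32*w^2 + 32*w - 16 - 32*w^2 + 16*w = -64*w^2 + 64*w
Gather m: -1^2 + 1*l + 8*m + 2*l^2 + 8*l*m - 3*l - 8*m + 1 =2*l^2 + 8*l*m - 2*l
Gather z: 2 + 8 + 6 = 16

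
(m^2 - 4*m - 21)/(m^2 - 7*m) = (m + 3)/m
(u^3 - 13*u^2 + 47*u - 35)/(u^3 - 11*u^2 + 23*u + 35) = (u - 1)/(u + 1)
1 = 1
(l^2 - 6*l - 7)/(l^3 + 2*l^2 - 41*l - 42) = (l - 7)/(l^2 + l - 42)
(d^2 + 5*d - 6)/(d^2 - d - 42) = (d - 1)/(d - 7)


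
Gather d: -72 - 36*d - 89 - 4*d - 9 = -40*d - 170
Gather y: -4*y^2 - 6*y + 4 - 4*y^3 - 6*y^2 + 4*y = -4*y^3 - 10*y^2 - 2*y + 4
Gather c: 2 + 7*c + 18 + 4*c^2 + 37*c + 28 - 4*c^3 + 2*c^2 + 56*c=-4*c^3 + 6*c^2 + 100*c + 48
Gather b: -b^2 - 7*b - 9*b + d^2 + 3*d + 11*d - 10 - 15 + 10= -b^2 - 16*b + d^2 + 14*d - 15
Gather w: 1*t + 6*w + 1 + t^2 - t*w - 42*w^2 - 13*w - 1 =t^2 + t - 42*w^2 + w*(-t - 7)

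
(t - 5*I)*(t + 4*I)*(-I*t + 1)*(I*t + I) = t^4 + t^3 + 21*t^2 + 21*t + 20*I*t + 20*I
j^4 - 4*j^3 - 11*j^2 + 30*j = j*(j - 5)*(j - 2)*(j + 3)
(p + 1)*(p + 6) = p^2 + 7*p + 6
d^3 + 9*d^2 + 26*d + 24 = (d + 2)*(d + 3)*(d + 4)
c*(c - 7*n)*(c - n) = c^3 - 8*c^2*n + 7*c*n^2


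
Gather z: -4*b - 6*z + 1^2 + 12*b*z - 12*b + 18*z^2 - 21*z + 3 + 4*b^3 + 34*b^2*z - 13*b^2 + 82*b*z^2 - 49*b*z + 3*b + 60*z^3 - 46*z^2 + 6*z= 4*b^3 - 13*b^2 - 13*b + 60*z^3 + z^2*(82*b - 28) + z*(34*b^2 - 37*b - 21) + 4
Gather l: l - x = l - x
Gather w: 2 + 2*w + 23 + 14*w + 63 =16*w + 88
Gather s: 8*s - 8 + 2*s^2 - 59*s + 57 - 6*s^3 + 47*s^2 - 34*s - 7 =-6*s^3 + 49*s^2 - 85*s + 42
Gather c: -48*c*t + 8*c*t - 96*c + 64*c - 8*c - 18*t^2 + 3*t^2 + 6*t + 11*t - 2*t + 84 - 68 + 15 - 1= c*(-40*t - 40) - 15*t^2 + 15*t + 30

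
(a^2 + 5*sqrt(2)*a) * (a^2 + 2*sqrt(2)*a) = a^4 + 7*sqrt(2)*a^3 + 20*a^2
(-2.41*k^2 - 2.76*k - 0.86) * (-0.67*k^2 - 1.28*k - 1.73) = 1.6147*k^4 + 4.934*k^3 + 8.2783*k^2 + 5.8756*k + 1.4878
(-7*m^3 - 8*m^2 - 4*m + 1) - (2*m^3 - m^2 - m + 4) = -9*m^3 - 7*m^2 - 3*m - 3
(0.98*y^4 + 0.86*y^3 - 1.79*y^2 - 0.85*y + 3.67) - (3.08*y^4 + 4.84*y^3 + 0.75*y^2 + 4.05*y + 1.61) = -2.1*y^4 - 3.98*y^3 - 2.54*y^2 - 4.9*y + 2.06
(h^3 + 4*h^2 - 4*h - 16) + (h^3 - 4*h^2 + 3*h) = 2*h^3 - h - 16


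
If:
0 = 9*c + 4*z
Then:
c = -4*z/9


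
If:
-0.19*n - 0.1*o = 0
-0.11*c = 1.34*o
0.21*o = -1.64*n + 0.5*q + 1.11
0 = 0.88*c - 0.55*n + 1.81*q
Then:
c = 3.83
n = 0.17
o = -0.31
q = -1.81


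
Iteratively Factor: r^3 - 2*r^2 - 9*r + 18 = (r + 3)*(r^2 - 5*r + 6) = (r - 2)*(r + 3)*(r - 3)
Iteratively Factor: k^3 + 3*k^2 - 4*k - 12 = (k - 2)*(k^2 + 5*k + 6) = (k - 2)*(k + 3)*(k + 2)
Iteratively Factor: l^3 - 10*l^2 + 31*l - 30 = (l - 5)*(l^2 - 5*l + 6) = (l - 5)*(l - 2)*(l - 3)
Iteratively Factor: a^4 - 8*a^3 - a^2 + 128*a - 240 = (a - 3)*(a^3 - 5*a^2 - 16*a + 80) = (a - 5)*(a - 3)*(a^2 - 16) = (a - 5)*(a - 4)*(a - 3)*(a + 4)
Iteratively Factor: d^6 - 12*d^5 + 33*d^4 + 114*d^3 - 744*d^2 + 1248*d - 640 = (d - 5)*(d^5 - 7*d^4 - 2*d^3 + 104*d^2 - 224*d + 128) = (d - 5)*(d - 2)*(d^4 - 5*d^3 - 12*d^2 + 80*d - 64) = (d - 5)*(d - 4)*(d - 2)*(d^3 - d^2 - 16*d + 16) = (d - 5)*(d - 4)*(d - 2)*(d + 4)*(d^2 - 5*d + 4) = (d - 5)*(d - 4)*(d - 2)*(d - 1)*(d + 4)*(d - 4)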